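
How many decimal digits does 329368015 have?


329368015 has 9 digits in base 10
floor(log10(329368015)) + 1 = floor(8.5177) + 1 = 9

9 digits (base 10)


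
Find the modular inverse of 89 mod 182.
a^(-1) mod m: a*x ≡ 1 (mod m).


Use the extended Euclidean algorithm on (182, 89); each row r = 182*s + 89*t:
r=182, s=1, t=0
r=89, s=0, t=1
q=2: r=4, s=1, t=-2   [182*(1) + 89*(-2) = 4]
q=22: r=1, s=-22, t=45   [182*(-22) + 89*(45) = 1]
q=4: r=0, s=89, t=-182   [182*(89) + 89*(-182) = 0]
GCD = 1 with t = 45, so 89*(45) ≡ 1 (mod 182)
Inverse = 45 mod 182 = 45
Check: 89 * 45 = 4005 ≡ 1 (mod 182)

89^(-1) ≡ 45 (mod 182)


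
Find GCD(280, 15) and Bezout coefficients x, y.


Tabular extended Euclidean (each row: r = 280*s + 15*t):
r=280, s=1, t=0
r=15, s=0, t=1
q=18: r=10, s=1, t=-18   [280*(1) + 15*(-18) = 10]
q=1: r=5, s=-1, t=19   [280*(-1) + 15*(19) = 5]
q=2: r=0, s=3, t=-56   [280*(3) + 15*(-56) = 0]
GCD = 5; from the row with r=5: x=-1, y=19
Check: 280*(-1) + 15*(19) = -280 + 285 = 5

GCD = 5, x = -1, y = 19


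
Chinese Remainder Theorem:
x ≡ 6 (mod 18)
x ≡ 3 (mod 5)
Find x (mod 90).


M = 18*5 = 90
M1 = M/18 = 5, M2 = M/5 = 18
M1^(-1) mod 18 = 11, M2^(-1) mod 5 = 2
x = 6*5*11 + 3*18*2 = 438
438 mod 90 = 78
Check: 78 mod 18 = 6 ✓, 78 mod 5 = 3 ✓

x ≡ 78 (mod 90)


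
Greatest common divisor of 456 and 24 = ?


456 = 19 * 24 + 0
GCD = 24


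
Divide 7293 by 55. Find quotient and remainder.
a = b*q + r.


7293 = 55 * 132 + 33
Check: 7260 + 33 = 7293

q = 132, r = 33


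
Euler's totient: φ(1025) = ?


1025 = 5^2 × 41
Prime factors: 5, 41
φ(1025) = 1025 × (1-1/5) × (1-1/41)
= 1025 × 4/5 × 40/41 = 800

φ(1025) = 800


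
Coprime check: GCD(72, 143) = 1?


Euclidean algorithm:
143 = 1 * 72 + 71
72 = 1 * 71 + 1
71 = 71 * 1 + 0
GCD(72, 143) = 1

Yes, coprime (GCD = 1)


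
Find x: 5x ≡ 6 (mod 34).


GCD(5, 34) = 1, unique solution
a^(-1) mod 34 = 7
x = 7 * 6 mod 34 = 8

x ≡ 8 (mod 34)


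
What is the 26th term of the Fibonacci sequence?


Sequence: 1, 1, 2, 3, 5, 8, 13, 21, 34, 55, 89, 144, 233, 377, 610, 987, 1597, 2584, 4181, 6765, 10946, 17711, 28657, 46368, 75025, 121393
F(26) = 121393


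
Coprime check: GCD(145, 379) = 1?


Euclidean algorithm:
379 = 2 * 145 + 89
145 = 1 * 89 + 56
89 = 1 * 56 + 33
56 = 1 * 33 + 23
33 = 1 * 23 + 10
23 = 2 * 10 + 3
10 = 3 * 3 + 1
3 = 3 * 1 + 0
GCD(145, 379) = 1

Yes, coprime (GCD = 1)


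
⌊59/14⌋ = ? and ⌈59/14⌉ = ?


59/14 = 4.2143
floor = 4
ceil = 5

floor = 4, ceil = 5


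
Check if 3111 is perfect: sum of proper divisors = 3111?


Proper divisors of 3111: 1, 3, 17, 51, 61, 183, 1037
Sum = 1 + 3 + 17 + 51 + 61 + 183 + 1037 = 1353

No, 3111 is not perfect (1353 ≠ 3111)


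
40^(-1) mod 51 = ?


Use the extended Euclidean algorithm on (51, 40); each row r = 51*s + 40*t:
r=51, s=1, t=0
r=40, s=0, t=1
q=1: r=11, s=1, t=-1   [51*(1) + 40*(-1) = 11]
q=3: r=7, s=-3, t=4   [51*(-3) + 40*(4) = 7]
q=1: r=4, s=4, t=-5   [51*(4) + 40*(-5) = 4]
q=1: r=3, s=-7, t=9   [51*(-7) + 40*(9) = 3]
q=1: r=1, s=11, t=-14   [51*(11) + 40*(-14) = 1]
q=3: r=0, s=-40, t=51   [51*(-40) + 40*(51) = 0]
GCD = 1 with t = -14, so 40*(-14) ≡ 1 (mod 51)
Inverse = -14 mod 51 = 37
Check: 40 * 37 = 1480 ≡ 1 (mod 51)

40^(-1) ≡ 37 (mod 51)


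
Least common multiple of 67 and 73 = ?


GCD(67, 73) = 1
LCM = 67*73/1 = 4891/1 = 4891

LCM = 4891


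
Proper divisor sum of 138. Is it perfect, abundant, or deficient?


Proper divisors: 1, 2, 3, 6, 23, 46, 69
Sum = 1 + 2 + 3 + 6 + 23 + 46 + 69 = 150
150 > 138 → abundant

s(138) = 150 (abundant)


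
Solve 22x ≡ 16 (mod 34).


GCD(22, 34) = 2 divides 16
Divide: 11x ≡ 8 (mod 17)
x ≡ 10 (mod 17)


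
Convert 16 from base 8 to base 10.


16 (base 8) = 14 (decimal)
14 (decimal) = 14 (base 10)


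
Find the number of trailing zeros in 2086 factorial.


floor(2086/5) = 417
floor(2086/25) = 83
floor(2086/125) = 16
floor(2086/625) = 3
Total = 519

519 trailing zeros


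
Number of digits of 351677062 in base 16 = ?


351677062 in base 16 = 14F62A86
Number of digits = 8

8 digits (base 16)


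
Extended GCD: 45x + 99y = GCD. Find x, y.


Tabular extended Euclidean (each row: r = 45*s + 99*t):
r=45, s=1, t=0
r=99, s=0, t=1
q=0: r=45, s=1, t=0   [45*(1) + 99*(0) = 45]
q=2: r=9, s=-2, t=1   [45*(-2) + 99*(1) = 9]
q=5: r=0, s=11, t=-5   [45*(11) + 99*(-5) = 0]
GCD = 9; from the row with r=9: x=-2, y=1
Check: 45*(-2) + 99*(1) = -90 + 99 = 9

GCD = 9, x = -2, y = 1


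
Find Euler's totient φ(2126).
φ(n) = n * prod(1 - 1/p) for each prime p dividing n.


2126 = 2 × 1063
Prime factors: 2, 1063
φ(2126) = 2126 × (1-1/2) × (1-1/1063)
= 2126 × 1/2 × 1062/1063 = 1062

φ(2126) = 1062


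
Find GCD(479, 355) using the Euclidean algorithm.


479 = 1 * 355 + 124
355 = 2 * 124 + 107
124 = 1 * 107 + 17
107 = 6 * 17 + 5
17 = 3 * 5 + 2
5 = 2 * 2 + 1
2 = 2 * 1 + 0
GCD = 1


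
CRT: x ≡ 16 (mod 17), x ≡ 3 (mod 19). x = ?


M = 17*19 = 323
M1 = M/17 = 19, M2 = M/19 = 17
M1^(-1) mod 17 = 9, M2^(-1) mod 19 = 9
x = 16*19*9 + 3*17*9 = 3195
3195 mod 323 = 288
Check: 288 mod 17 = 16 ✓, 288 mod 19 = 3 ✓

x ≡ 288 (mod 323)


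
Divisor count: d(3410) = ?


3410 = 2^1 × 5^1 × 11^1 × 31^1
d(3410) = (1+1) × (1+1) × (1+1) × (1+1) = 16

16 divisors


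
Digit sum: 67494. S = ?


6 + 7 + 4 + 9 + 4 = 30


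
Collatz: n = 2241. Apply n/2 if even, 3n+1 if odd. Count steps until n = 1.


2241 → 6724 → 3362 → 1681 → 5044 → 2522 → 1261 → 3784 → 1892 → 946 → 473 → 1420 → 710 → 355 → 1066 → 533 → 1600 → 800 → 400 → 200 → 100 → 50 → 25 → 76 → 38 → 19 → 58 → 29 → 88 → 44 → 22 → 11 → 34 → 17 → 52 → 26 → 13 → 40 → 20 → 10 → 5 → 16 → 8 → 4 → 2 → 1
Total steps = 45

45 steps


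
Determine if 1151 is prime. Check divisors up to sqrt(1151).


Check divisors up to sqrt(1151) = 33.9264
No divisors found.
1151 is prime.

Yes, 1151 is prime


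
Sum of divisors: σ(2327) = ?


Divisors of 2327: 1, 13, 179, 2327
Sum = 1 + 13 + 179 + 2327 = 2520

σ(2327) = 2520


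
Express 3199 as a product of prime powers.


3199 / 7 = 457
457 / 457 = 1
3199 = 7 × 457


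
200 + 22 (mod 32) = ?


200 + 22 = 222
222 mod 32 = 30


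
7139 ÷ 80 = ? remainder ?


7139 = 80 * 89 + 19
Check: 7120 + 19 = 7139

q = 89, r = 19


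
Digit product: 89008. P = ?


8 × 9 × 0 × 0 × 8 = 0


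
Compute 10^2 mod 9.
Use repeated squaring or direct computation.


10^1 mod 9 = 1
10^2 mod 9 = 1


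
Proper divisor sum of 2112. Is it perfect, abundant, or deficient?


Proper divisors: 1, 2, 3, 4, 6, 8, 11, 12, 16, 22, 24, 32, 33, 44, 48, 64, 66, 88, 96, 132, 176, 192, 264, 352, 528, 704, 1056
Sum = 1 + 2 + 3 + 4 + 6 + 8 + 11 + 12 + 16 + 22 + 24 + 32 + 33 + 44 + 48 + 64 + 66 + 88 + 96 + 132 + 176 + 192 + 264 + 352 + 528 + 704 + 1056 = 3984
3984 > 2112 → abundant

s(2112) = 3984 (abundant)


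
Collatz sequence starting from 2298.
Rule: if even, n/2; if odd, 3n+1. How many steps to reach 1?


2298 → 1149 → 3448 → 1724 → 862 → 431 → 1294 → 647 → 1942 → 971 → 2914 → 1457 → 4372 → 2186 → 1093 → 3280 → 1640 → 820 → 410 → 205 → 616 → 308 → 154 → 77 → 232 → 116 → 58 → 29 → 88 → 44 → 22 → 11 → 34 → 17 → 52 → 26 → 13 → 40 → 20 → 10 → 5 → 16 → 8 → 4 → 2 → 1
Total steps = 45

45 steps


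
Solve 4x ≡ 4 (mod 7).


GCD(4, 7) = 1, unique solution
a^(-1) mod 7 = 2
x = 2 * 4 mod 7 = 1

x ≡ 1 (mod 7)


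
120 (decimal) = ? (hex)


120 (base 10) = 120 (decimal)
120 (decimal) = 78 (base 16)


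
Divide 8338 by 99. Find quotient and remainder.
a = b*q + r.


8338 = 99 * 84 + 22
Check: 8316 + 22 = 8338

q = 84, r = 22


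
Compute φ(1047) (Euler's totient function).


1047 = 3 × 349
Prime factors: 3, 349
φ(1047) = 1047 × (1-1/3) × (1-1/349)
= 1047 × 2/3 × 348/349 = 696

φ(1047) = 696


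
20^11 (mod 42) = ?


20^1 mod 42 = 20
20^2 mod 42 = 22
20^3 mod 42 = 20
20^4 mod 42 = 22
20^5 mod 42 = 20
20^6 mod 42 = 22
20^7 mod 42 = 20
20^8 mod 42 = 22
20^9 mod 42 = 20
20^10 mod 42 = 22
20^11 mod 42 = 20


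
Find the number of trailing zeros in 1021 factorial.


floor(1021/5) = 204
floor(1021/25) = 40
floor(1021/125) = 8
floor(1021/625) = 1
Total = 253

253 trailing zeros


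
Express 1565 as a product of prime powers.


1565 / 5 = 313
313 / 313 = 1
1565 = 5 × 313


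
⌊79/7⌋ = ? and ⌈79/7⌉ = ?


79/7 = 11.2857
floor = 11
ceil = 12

floor = 11, ceil = 12


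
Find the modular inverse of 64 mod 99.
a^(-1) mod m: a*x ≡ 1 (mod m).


Use the extended Euclidean algorithm on (99, 64); each row r = 99*s + 64*t:
r=99, s=1, t=0
r=64, s=0, t=1
q=1: r=35, s=1, t=-1   [99*(1) + 64*(-1) = 35]
q=1: r=29, s=-1, t=2   [99*(-1) + 64*(2) = 29]
q=1: r=6, s=2, t=-3   [99*(2) + 64*(-3) = 6]
q=4: r=5, s=-9, t=14   [99*(-9) + 64*(14) = 5]
q=1: r=1, s=11, t=-17   [99*(11) + 64*(-17) = 1]
q=5: r=0, s=-64, t=99   [99*(-64) + 64*(99) = 0]
GCD = 1 with t = -17, so 64*(-17) ≡ 1 (mod 99)
Inverse = -17 mod 99 = 82
Check: 64 * 82 = 5248 ≡ 1 (mod 99)

64^(-1) ≡ 82 (mod 99)


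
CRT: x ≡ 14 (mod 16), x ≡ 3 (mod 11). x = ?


M = 16*11 = 176
M1 = M/16 = 11, M2 = M/11 = 16
M1^(-1) mod 16 = 3, M2^(-1) mod 11 = 9
x = 14*11*3 + 3*16*9 = 894
894 mod 176 = 14
Check: 14 mod 16 = 14 ✓, 14 mod 11 = 3 ✓

x ≡ 14 (mod 176)


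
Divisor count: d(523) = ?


523 = 523^1
d(523) = (1+1) = 2

2 divisors


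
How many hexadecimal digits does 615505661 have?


615505661 in base 16 = 24AFDEFD
Number of digits = 8

8 digits (base 16)


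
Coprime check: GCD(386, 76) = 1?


Euclidean algorithm:
386 = 5 * 76 + 6
76 = 12 * 6 + 4
6 = 1 * 4 + 2
4 = 2 * 2 + 0
GCD(386, 76) = 2

No, not coprime (GCD = 2)


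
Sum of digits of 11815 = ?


1 + 1 + 8 + 1 + 5 = 16


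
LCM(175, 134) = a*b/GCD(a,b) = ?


GCD(175, 134) = 1
LCM = 175*134/1 = 23450/1 = 23450

LCM = 23450


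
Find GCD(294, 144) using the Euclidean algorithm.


294 = 2 * 144 + 6
144 = 24 * 6 + 0
GCD = 6


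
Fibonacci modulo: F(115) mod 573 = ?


F(k) mod 573 for k=1..115:
1, 1, 2, 3, 5, 8, 13, 21, 34, 55, 89, 144, 233, 377, 37, 414, 451, 292, 170, 462, 59, 521, 7, 528, 535, 490, 452, 369, 248, 44, 292, 336, 55, 391, 446, 264, 137, 401, 538, 366, 331, 124, 455, 6, 461, 467, 355, 249, 31, 280, 311, 18, 329, 347, 103, 450, 553, 430, 410, 267, 104, 371, 475, 273, 175, 448, 50, 498, 548, 473, 448, 348, 223, 571, 221, 219, 440, 86, 526, 39, 565, 31, 23, 54, 77, 131, 208, 339, 547, 313, 287, 27, 314, 341, 82, 423, 505, 355, 287, 69, 356, 425, 208, 60, 268, 328, 23, 351, 374, 152, 526, 105, 58, 163, 221
F(115) mod 573 = 221


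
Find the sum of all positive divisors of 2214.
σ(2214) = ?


Divisors of 2214: 1, 2, 3, 6, 9, 18, 27, 41, 54, 82, 123, 246, 369, 738, 1107, 2214
Sum = 1 + 2 + 3 + 6 + 9 + 18 + 27 + 41 + 54 + 82 + 123 + 246 + 369 + 738 + 1107 + 2214 = 5040

σ(2214) = 5040


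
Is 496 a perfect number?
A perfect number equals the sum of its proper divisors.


Proper divisors of 496: 1, 2, 4, 8, 16, 31, 62, 124, 248
Sum = 1 + 2 + 4 + 8 + 16 + 31 + 62 + 124 + 248 = 496

Yes, 496 is perfect (496 = 496)


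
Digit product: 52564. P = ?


5 × 2 × 5 × 6 × 4 = 1200


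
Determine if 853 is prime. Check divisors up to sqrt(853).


Check divisors up to sqrt(853) = 29.2062
No divisors found.
853 is prime.

Yes, 853 is prime


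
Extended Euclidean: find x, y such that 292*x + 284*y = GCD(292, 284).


Tabular extended Euclidean (each row: r = 292*s + 284*t):
r=292, s=1, t=0
r=284, s=0, t=1
q=1: r=8, s=1, t=-1   [292*(1) + 284*(-1) = 8]
q=35: r=4, s=-35, t=36   [292*(-35) + 284*(36) = 4]
q=2: r=0, s=71, t=-73   [292*(71) + 284*(-73) = 0]
GCD = 4; from the row with r=4: x=-35, y=36
Check: 292*(-35) + 284*(36) = -10220 + 10224 = 4

GCD = 4, x = -35, y = 36


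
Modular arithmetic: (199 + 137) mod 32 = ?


199 + 137 = 336
336 mod 32 = 16


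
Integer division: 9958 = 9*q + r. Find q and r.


9958 = 9 * 1106 + 4
Check: 9954 + 4 = 9958

q = 1106, r = 4


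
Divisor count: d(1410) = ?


1410 = 2^1 × 3^1 × 5^1 × 47^1
d(1410) = (1+1) × (1+1) × (1+1) × (1+1) = 16

16 divisors


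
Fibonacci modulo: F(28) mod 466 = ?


F(k) mod 466 for k=1..28:
1, 1, 2, 3, 5, 8, 13, 21, 34, 55, 89, 144, 233, 377, 144, 55, 199, 254, 453, 241, 228, 3, 231, 234, 465, 233, 232, 465
F(28) mod 466 = 465


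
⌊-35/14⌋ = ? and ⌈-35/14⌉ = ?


-35/14 = -2.5000
floor = -3
ceil = -2

floor = -3, ceil = -2


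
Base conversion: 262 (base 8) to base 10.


262 (base 8) = 178 (decimal)
178 (decimal) = 178 (base 10)


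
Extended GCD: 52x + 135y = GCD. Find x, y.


Tabular extended Euclidean (each row: r = 52*s + 135*t):
r=52, s=1, t=0
r=135, s=0, t=1
q=0: r=52, s=1, t=0   [52*(1) + 135*(0) = 52]
q=2: r=31, s=-2, t=1   [52*(-2) + 135*(1) = 31]
q=1: r=21, s=3, t=-1   [52*(3) + 135*(-1) = 21]
q=1: r=10, s=-5, t=2   [52*(-5) + 135*(2) = 10]
q=2: r=1, s=13, t=-5   [52*(13) + 135*(-5) = 1]
q=10: r=0, s=-135, t=52   [52*(-135) + 135*(52) = 0]
GCD = 1; from the row with r=1: x=13, y=-5
Check: 52*(13) + 135*(-5) = 676 - 675 = 1

GCD = 1, x = 13, y = -5


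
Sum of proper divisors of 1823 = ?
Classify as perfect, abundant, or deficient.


Proper divisors: 1
Sum = 1 = 1
1 < 1823 → deficient

s(1823) = 1 (deficient)


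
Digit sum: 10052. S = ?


1 + 0 + 0 + 5 + 2 = 8


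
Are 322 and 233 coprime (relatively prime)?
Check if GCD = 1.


Euclidean algorithm:
322 = 1 * 233 + 89
233 = 2 * 89 + 55
89 = 1 * 55 + 34
55 = 1 * 34 + 21
34 = 1 * 21 + 13
21 = 1 * 13 + 8
13 = 1 * 8 + 5
8 = 1 * 5 + 3
5 = 1 * 3 + 2
3 = 1 * 2 + 1
2 = 2 * 1 + 0
GCD(322, 233) = 1

Yes, coprime (GCD = 1)


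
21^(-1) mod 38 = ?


Use the extended Euclidean algorithm on (38, 21); each row r = 38*s + 21*t:
r=38, s=1, t=0
r=21, s=0, t=1
q=1: r=17, s=1, t=-1   [38*(1) + 21*(-1) = 17]
q=1: r=4, s=-1, t=2   [38*(-1) + 21*(2) = 4]
q=4: r=1, s=5, t=-9   [38*(5) + 21*(-9) = 1]
q=4: r=0, s=-21, t=38   [38*(-21) + 21*(38) = 0]
GCD = 1 with t = -9, so 21*(-9) ≡ 1 (mod 38)
Inverse = -9 mod 38 = 29
Check: 21 * 29 = 609 ≡ 1 (mod 38)

21^(-1) ≡ 29 (mod 38)


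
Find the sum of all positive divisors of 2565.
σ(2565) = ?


Divisors of 2565: 1, 3, 5, 9, 15, 19, 27, 45, 57, 95, 135, 171, 285, 513, 855, 2565
Sum = 1 + 3 + 5 + 9 + 15 + 19 + 27 + 45 + 57 + 95 + 135 + 171 + 285 + 513 + 855 + 2565 = 4800

σ(2565) = 4800


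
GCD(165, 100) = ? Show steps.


165 = 1 * 100 + 65
100 = 1 * 65 + 35
65 = 1 * 35 + 30
35 = 1 * 30 + 5
30 = 6 * 5 + 0
GCD = 5


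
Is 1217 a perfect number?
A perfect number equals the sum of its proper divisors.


Proper divisors of 1217: 1
Sum = 1 = 1

No, 1217 is not perfect (1 ≠ 1217)


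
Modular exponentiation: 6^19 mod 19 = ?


6^1 mod 19 = 6
6^2 mod 19 = 17
6^3 mod 19 = 7
6^4 mod 19 = 4
6^5 mod 19 = 5
6^6 mod 19 = 11
6^7 mod 19 = 9
6^8 mod 19 = 16
6^9 mod 19 = 1
6^10 mod 19 = 6
6^11 mod 19 = 17
6^12 mod 19 = 7
6^13 mod 19 = 4
6^14 mod 19 = 5
6^15 mod 19 = 11
6^16 mod 19 = 9
6^17 mod 19 = 16
6^18 mod 19 = 1
6^19 mod 19 = 6


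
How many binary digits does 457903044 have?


457903044 in base 2 = 11011010010110000101111000100
Number of digits = 29

29 digits (base 2)


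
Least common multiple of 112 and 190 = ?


GCD(112, 190) = 2
LCM = 112*190/2 = 21280/2 = 10640

LCM = 10640


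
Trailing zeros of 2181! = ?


floor(2181/5) = 436
floor(2181/25) = 87
floor(2181/125) = 17
floor(2181/625) = 3
Total = 543

543 trailing zeros


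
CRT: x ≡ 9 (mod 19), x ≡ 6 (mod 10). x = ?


M = 19*10 = 190
M1 = M/19 = 10, M2 = M/10 = 19
M1^(-1) mod 19 = 2, M2^(-1) mod 10 = 9
x = 9*10*2 + 6*19*9 = 1206
1206 mod 190 = 66
Check: 66 mod 19 = 9 ✓, 66 mod 10 = 6 ✓

x ≡ 66 (mod 190)


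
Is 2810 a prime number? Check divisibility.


2810 / 2 = 1405 (exact division)
2810 is NOT prime.

No, 2810 is not prime


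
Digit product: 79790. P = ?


7 × 9 × 7 × 9 × 0 = 0


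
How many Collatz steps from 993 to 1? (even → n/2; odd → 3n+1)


993 → 2980 → 1490 → 745 → 2236 → 1118 → 559 → 1678 → 839 → 2518 → 1259 → 3778 → 1889 → 5668 → 2834 → 1417 → 4252 → 2126 → 1063 → 3190 → 1595 → 4786 → 2393 → 7180 → 3590 → 1795 → 5386 → 2693 → 8080 → 4040 → 2020 → 1010 → 505 → 1516 → 758 → 379 → 1138 → 569 → 1708 → 854 → 427 → 1282 → 641 → 1924 → 962 → 481 → 1444 → 722 → 361 → 1084 → 542 → 271 → 814 → 407 → 1222 → 611 → 1834 → 917 → 2752 → 1376 → 688 → 344 → 172 → 86 → 43 → 130 → 65 → 196 → 98 → 49 → 148 → 74 → 37 → 112 → 56 → 28 → 14 → 7 → 22 → 11 → 34 → 17 → 52 → 26 → 13 → 40 → 20 → 10 → 5 → 16 → 8 → 4 → 2 → 1
Total steps = 93

93 steps


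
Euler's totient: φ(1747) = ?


1747 = 1747
Prime factors: 1747
φ(1747) = 1747 × (1-1/1747)
= 1747 × 1746/1747 = 1746

φ(1747) = 1746


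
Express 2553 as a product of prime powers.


2553 / 3 = 851
851 / 23 = 37
37 / 37 = 1
2553 = 3 × 23 × 37


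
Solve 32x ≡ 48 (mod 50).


GCD(32, 50) = 2 divides 48
Divide: 16x ≡ 24 (mod 25)
x ≡ 14 (mod 25)


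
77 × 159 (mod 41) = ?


77 × 159 = 12243
12243 mod 41 = 25


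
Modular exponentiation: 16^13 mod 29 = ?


16^1 mod 29 = 16
16^2 mod 29 = 24
16^3 mod 29 = 7
16^4 mod 29 = 25
16^5 mod 29 = 23
16^6 mod 29 = 20
16^7 mod 29 = 1
16^8 mod 29 = 16
16^9 mod 29 = 24
16^10 mod 29 = 7
16^11 mod 29 = 25
16^12 mod 29 = 23
16^13 mod 29 = 20


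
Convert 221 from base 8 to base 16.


221 (base 8) = 145 (decimal)
145 (decimal) = 91 (base 16)


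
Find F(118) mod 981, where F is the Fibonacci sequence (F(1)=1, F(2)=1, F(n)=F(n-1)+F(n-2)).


F(k) mod 981 for k=1..118:
1, 1, 2, 3, 5, 8, 13, 21, 34, 55, 89, 144, 233, 377, 610, 6, 616, 622, 257, 879, 155, 53, 208, 261, 469, 730, 218, 948, 185, 152, 337, 489, 826, 334, 179, 513, 692, 224, 916, 159, 94, 253, 347, 600, 947, 566, 532, 117, 649, 766, 434, 219, 653, 872, 544, 435, 979, 433, 431, 864, 314, 197, 511, 708, 238, 946, 203, 168, 371, 539, 910, 468, 397, 865, 281, 165, 446, 611, 76, 687, 763, 469, 251, 720, 971, 710, 700, 429, 148, 577, 725, 321, 65, 386, 451, 837, 307, 163, 470, 633, 122, 755, 877, 651, 547, 217, 764, 0, 764, 764, 547, 330, 877, 226, 122, 348, 470, 818
F(118) mod 981 = 818


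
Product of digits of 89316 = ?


8 × 9 × 3 × 1 × 6 = 1296


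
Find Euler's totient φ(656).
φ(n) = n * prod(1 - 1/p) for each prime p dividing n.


656 = 2^4 × 41
Prime factors: 2, 41
φ(656) = 656 × (1-1/2) × (1-1/41)
= 656 × 1/2 × 40/41 = 320

φ(656) = 320


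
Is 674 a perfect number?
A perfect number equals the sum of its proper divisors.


Proper divisors of 674: 1, 2, 337
Sum = 1 + 2 + 337 = 340

No, 674 is not perfect (340 ≠ 674)


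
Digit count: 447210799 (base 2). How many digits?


447210799 in base 2 = 11010101001111110010100101111
Number of digits = 29

29 digits (base 2)


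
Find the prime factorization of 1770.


1770 / 2 = 885
885 / 3 = 295
295 / 5 = 59
59 / 59 = 1
1770 = 2 × 3 × 5 × 59


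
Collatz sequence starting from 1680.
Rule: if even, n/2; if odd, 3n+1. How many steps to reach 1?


1680 → 840 → 420 → 210 → 105 → 316 → 158 → 79 → 238 → 119 → 358 → 179 → 538 → 269 → 808 → 404 → 202 → 101 → 304 → 152 → 76 → 38 → 19 → 58 → 29 → 88 → 44 → 22 → 11 → 34 → 17 → 52 → 26 → 13 → 40 → 20 → 10 → 5 → 16 → 8 → 4 → 2 → 1
Total steps = 42

42 steps


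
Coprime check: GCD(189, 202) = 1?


Euclidean algorithm:
202 = 1 * 189 + 13
189 = 14 * 13 + 7
13 = 1 * 7 + 6
7 = 1 * 6 + 1
6 = 6 * 1 + 0
GCD(189, 202) = 1

Yes, coprime (GCD = 1)


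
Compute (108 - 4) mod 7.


108 - 4 = 104
104 mod 7 = 6


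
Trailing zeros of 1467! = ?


floor(1467/5) = 293
floor(1467/25) = 58
floor(1467/125) = 11
floor(1467/625) = 2
Total = 364

364 trailing zeros


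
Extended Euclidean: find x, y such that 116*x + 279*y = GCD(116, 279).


Tabular extended Euclidean (each row: r = 116*s + 279*t):
r=116, s=1, t=0
r=279, s=0, t=1
q=0: r=116, s=1, t=0   [116*(1) + 279*(0) = 116]
q=2: r=47, s=-2, t=1   [116*(-2) + 279*(1) = 47]
q=2: r=22, s=5, t=-2   [116*(5) + 279*(-2) = 22]
q=2: r=3, s=-12, t=5   [116*(-12) + 279*(5) = 3]
q=7: r=1, s=89, t=-37   [116*(89) + 279*(-37) = 1]
q=3: r=0, s=-279, t=116   [116*(-279) + 279*(116) = 0]
GCD = 1; from the row with r=1: x=89, y=-37
Check: 116*(89) + 279*(-37) = 10324 - 10323 = 1

GCD = 1, x = 89, y = -37


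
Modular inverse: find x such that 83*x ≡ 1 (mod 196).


Use the extended Euclidean algorithm on (196, 83); each row r = 196*s + 83*t:
r=196, s=1, t=0
r=83, s=0, t=1
q=2: r=30, s=1, t=-2   [196*(1) + 83*(-2) = 30]
q=2: r=23, s=-2, t=5   [196*(-2) + 83*(5) = 23]
q=1: r=7, s=3, t=-7   [196*(3) + 83*(-7) = 7]
q=3: r=2, s=-11, t=26   [196*(-11) + 83*(26) = 2]
q=3: r=1, s=36, t=-85   [196*(36) + 83*(-85) = 1]
q=2: r=0, s=-83, t=196   [196*(-83) + 83*(196) = 0]
GCD = 1 with t = -85, so 83*(-85) ≡ 1 (mod 196)
Inverse = -85 mod 196 = 111
Check: 83 * 111 = 9213 ≡ 1 (mod 196)

83^(-1) ≡ 111 (mod 196)


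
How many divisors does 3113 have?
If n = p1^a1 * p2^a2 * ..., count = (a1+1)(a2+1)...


3113 = 11^1 × 283^1
d(3113) = (1+1) × (1+1) = 4

4 divisors


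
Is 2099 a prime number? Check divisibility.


Check divisors up to sqrt(2099) = 45.8148
No divisors found.
2099 is prime.

Yes, 2099 is prime


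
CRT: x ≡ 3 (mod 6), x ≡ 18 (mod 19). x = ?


M = 6*19 = 114
M1 = M/6 = 19, M2 = M/19 = 6
M1^(-1) mod 6 = 1, M2^(-1) mod 19 = 16
x = 3*19*1 + 18*6*16 = 1785
1785 mod 114 = 75
Check: 75 mod 6 = 3 ✓, 75 mod 19 = 18 ✓

x ≡ 75 (mod 114)


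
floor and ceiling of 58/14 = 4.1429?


58/14 = 4.1429
floor = 4
ceil = 5

floor = 4, ceil = 5


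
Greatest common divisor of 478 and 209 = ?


478 = 2 * 209 + 60
209 = 3 * 60 + 29
60 = 2 * 29 + 2
29 = 14 * 2 + 1
2 = 2 * 1 + 0
GCD = 1


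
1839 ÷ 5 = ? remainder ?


1839 = 5 * 367 + 4
Check: 1835 + 4 = 1839

q = 367, r = 4


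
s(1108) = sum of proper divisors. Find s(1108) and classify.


Proper divisors: 1, 2, 4, 277, 554
Sum = 1 + 2 + 4 + 277 + 554 = 838
838 < 1108 → deficient

s(1108) = 838 (deficient)


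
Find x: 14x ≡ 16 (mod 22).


GCD(14, 22) = 2 divides 16
Divide: 7x ≡ 8 (mod 11)
x ≡ 9 (mod 11)


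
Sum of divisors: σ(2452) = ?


Divisors of 2452: 1, 2, 4, 613, 1226, 2452
Sum = 1 + 2 + 4 + 613 + 1226 + 2452 = 4298

σ(2452) = 4298


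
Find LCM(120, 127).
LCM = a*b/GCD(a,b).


GCD(120, 127) = 1
LCM = 120*127/1 = 15240/1 = 15240

LCM = 15240


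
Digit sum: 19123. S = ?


1 + 9 + 1 + 2 + 3 = 16


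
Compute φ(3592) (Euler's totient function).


3592 = 2^3 × 449
Prime factors: 2, 449
φ(3592) = 3592 × (1-1/2) × (1-1/449)
= 3592 × 1/2 × 448/449 = 1792

φ(3592) = 1792


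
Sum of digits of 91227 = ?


9 + 1 + 2 + 2 + 7 = 21


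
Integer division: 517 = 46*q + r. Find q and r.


517 = 46 * 11 + 11
Check: 506 + 11 = 517

q = 11, r = 11


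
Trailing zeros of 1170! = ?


floor(1170/5) = 234
floor(1170/25) = 46
floor(1170/125) = 9
floor(1170/625) = 1
Total = 290

290 trailing zeros


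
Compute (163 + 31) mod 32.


163 + 31 = 194
194 mod 32 = 2


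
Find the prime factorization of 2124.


2124 / 2 = 1062
1062 / 2 = 531
531 / 3 = 177
177 / 3 = 59
59 / 59 = 1
2124 = 2^2 × 3^2 × 59


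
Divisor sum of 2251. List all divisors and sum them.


Divisors of 2251: 1, 2251
Sum = 1 + 2251 = 2252

σ(2251) = 2252


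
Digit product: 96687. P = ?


9 × 6 × 6 × 8 × 7 = 18144


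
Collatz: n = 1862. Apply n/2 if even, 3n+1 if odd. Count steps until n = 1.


1862 → 931 → 2794 → 1397 → 4192 → 2096 → 1048 → 524 → 262 → 131 → 394 → 197 → 592 → 296 → 148 → 74 → 37 → 112 → 56 → 28 → 14 → 7 → 22 → 11 → 34 → 17 → 52 → 26 → 13 → 40 → 20 → 10 → 5 → 16 → 8 → 4 → 2 → 1
Total steps = 37

37 steps


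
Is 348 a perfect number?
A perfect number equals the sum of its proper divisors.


Proper divisors of 348: 1, 2, 3, 4, 6, 12, 29, 58, 87, 116, 174
Sum = 1 + 2 + 3 + 4 + 6 + 12 + 29 + 58 + 87 + 116 + 174 = 492

No, 348 is not perfect (492 ≠ 348)


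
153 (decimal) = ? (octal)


153 (base 10) = 153 (decimal)
153 (decimal) = 231 (base 8)


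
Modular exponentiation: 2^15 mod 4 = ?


2^1 mod 4 = 2
2^2 mod 4 = 0
2^3 mod 4 = 0
2^4 mod 4 = 0
2^5 mod 4 = 0
2^6 mod 4 = 0
2^7 mod 4 = 0
2^8 mod 4 = 0
2^9 mod 4 = 0
2^10 mod 4 = 0
2^11 mod 4 = 0
2^12 mod 4 = 0
2^13 mod 4 = 0
2^14 mod 4 = 0
2^15 mod 4 = 0


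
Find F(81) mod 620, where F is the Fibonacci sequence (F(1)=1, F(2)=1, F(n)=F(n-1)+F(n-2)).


F(k) mod 620 for k=1..81:
1, 1, 2, 3, 5, 8, 13, 21, 34, 55, 89, 144, 233, 377, 610, 367, 357, 104, 461, 565, 406, 351, 137, 488, 5, 493, 498, 371, 249, 0, 249, 249, 498, 127, 5, 132, 137, 269, 406, 55, 461, 516, 357, 253, 610, 243, 233, 476, 89, 565, 34, 599, 13, 612, 5, 617, 2, 619, 1, 0, 1, 1, 2, 3, 5, 8, 13, 21, 34, 55, 89, 144, 233, 377, 610, 367, 357, 104, 461, 565, 406
F(81) mod 620 = 406


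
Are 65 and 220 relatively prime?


Euclidean algorithm:
220 = 3 * 65 + 25
65 = 2 * 25 + 15
25 = 1 * 15 + 10
15 = 1 * 10 + 5
10 = 2 * 5 + 0
GCD(65, 220) = 5

No, not coprime (GCD = 5)


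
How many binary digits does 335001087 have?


335001087 in base 2 = 10011111101111011010111111111
Number of digits = 29

29 digits (base 2)


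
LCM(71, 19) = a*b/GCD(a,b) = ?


GCD(71, 19) = 1
LCM = 71*19/1 = 1349/1 = 1349

LCM = 1349


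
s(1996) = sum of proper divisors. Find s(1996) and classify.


Proper divisors: 1, 2, 4, 499, 998
Sum = 1 + 2 + 4 + 499 + 998 = 1504
1504 < 1996 → deficient

s(1996) = 1504 (deficient)


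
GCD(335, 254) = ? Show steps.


335 = 1 * 254 + 81
254 = 3 * 81 + 11
81 = 7 * 11 + 4
11 = 2 * 4 + 3
4 = 1 * 3 + 1
3 = 3 * 1 + 0
GCD = 1


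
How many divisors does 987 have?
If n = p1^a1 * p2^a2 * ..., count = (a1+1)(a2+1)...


987 = 3^1 × 7^1 × 47^1
d(987) = (1+1) × (1+1) × (1+1) = 8

8 divisors


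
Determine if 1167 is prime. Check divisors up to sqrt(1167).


1167 / 3 = 389 (exact division)
1167 is NOT prime.

No, 1167 is not prime


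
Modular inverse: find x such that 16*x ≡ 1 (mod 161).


Use the extended Euclidean algorithm on (161, 16); each row r = 161*s + 16*t:
r=161, s=1, t=0
r=16, s=0, t=1
q=10: r=1, s=1, t=-10   [161*(1) + 16*(-10) = 1]
q=16: r=0, s=-16, t=161   [161*(-16) + 16*(161) = 0]
GCD = 1 with t = -10, so 16*(-10) ≡ 1 (mod 161)
Inverse = -10 mod 161 = 151
Check: 16 * 151 = 2416 ≡ 1 (mod 161)

16^(-1) ≡ 151 (mod 161)


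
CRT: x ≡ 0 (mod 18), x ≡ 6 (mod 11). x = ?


M = 18*11 = 198
M1 = M/18 = 11, M2 = M/11 = 18
M1^(-1) mod 18 = 5, M2^(-1) mod 11 = 8
x = 0*11*5 + 6*18*8 = 864
864 mod 198 = 72
Check: 72 mod 18 = 0 ✓, 72 mod 11 = 6 ✓

x ≡ 72 (mod 198)


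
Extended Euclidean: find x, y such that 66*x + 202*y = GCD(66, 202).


Tabular extended Euclidean (each row: r = 66*s + 202*t):
r=66, s=1, t=0
r=202, s=0, t=1
q=0: r=66, s=1, t=0   [66*(1) + 202*(0) = 66]
q=3: r=4, s=-3, t=1   [66*(-3) + 202*(1) = 4]
q=16: r=2, s=49, t=-16   [66*(49) + 202*(-16) = 2]
q=2: r=0, s=-101, t=33   [66*(-101) + 202*(33) = 0]
GCD = 2; from the row with r=2: x=49, y=-16
Check: 66*(49) + 202*(-16) = 3234 - 3232 = 2

GCD = 2, x = 49, y = -16


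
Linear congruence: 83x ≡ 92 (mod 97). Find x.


GCD(83, 97) = 1, unique solution
a^(-1) mod 97 = 90
x = 90 * 92 mod 97 = 35

x ≡ 35 (mod 97)


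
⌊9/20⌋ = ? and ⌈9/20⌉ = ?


9/20 = 0.4500
floor = 0
ceil = 1

floor = 0, ceil = 1


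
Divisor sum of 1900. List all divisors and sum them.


Divisors of 1900: 1, 2, 4, 5, 10, 19, 20, 25, 38, 50, 76, 95, 100, 190, 380, 475, 950, 1900
Sum = 1 + 2 + 4 + 5 + 10 + 19 + 20 + 25 + 38 + 50 + 76 + 95 + 100 + 190 + 380 + 475 + 950 + 1900 = 4340

σ(1900) = 4340


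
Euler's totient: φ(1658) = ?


1658 = 2 × 829
Prime factors: 2, 829
φ(1658) = 1658 × (1-1/2) × (1-1/829)
= 1658 × 1/2 × 828/829 = 828

φ(1658) = 828


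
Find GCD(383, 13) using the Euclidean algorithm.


383 = 29 * 13 + 6
13 = 2 * 6 + 1
6 = 6 * 1 + 0
GCD = 1


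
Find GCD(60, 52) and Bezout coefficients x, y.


Tabular extended Euclidean (each row: r = 60*s + 52*t):
r=60, s=1, t=0
r=52, s=0, t=1
q=1: r=8, s=1, t=-1   [60*(1) + 52*(-1) = 8]
q=6: r=4, s=-6, t=7   [60*(-6) + 52*(7) = 4]
q=2: r=0, s=13, t=-15   [60*(13) + 52*(-15) = 0]
GCD = 4; from the row with r=4: x=-6, y=7
Check: 60*(-6) + 52*(7) = -360 + 364 = 4

GCD = 4, x = -6, y = 7


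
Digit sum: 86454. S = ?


8 + 6 + 4 + 5 + 4 = 27


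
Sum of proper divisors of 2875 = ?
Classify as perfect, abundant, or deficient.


Proper divisors: 1, 5, 23, 25, 115, 125, 575
Sum = 1 + 5 + 23 + 25 + 115 + 125 + 575 = 869
869 < 2875 → deficient

s(2875) = 869 (deficient)


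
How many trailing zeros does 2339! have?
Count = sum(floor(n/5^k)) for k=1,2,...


floor(2339/5) = 467
floor(2339/25) = 93
floor(2339/125) = 18
floor(2339/625) = 3
Total = 581

581 trailing zeros


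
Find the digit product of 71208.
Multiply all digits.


7 × 1 × 2 × 0 × 8 = 0


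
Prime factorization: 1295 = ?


1295 / 5 = 259
259 / 7 = 37
37 / 37 = 1
1295 = 5 × 7 × 37


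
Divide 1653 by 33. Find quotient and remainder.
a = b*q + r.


1653 = 33 * 50 + 3
Check: 1650 + 3 = 1653

q = 50, r = 3


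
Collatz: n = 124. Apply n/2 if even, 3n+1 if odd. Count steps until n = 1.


124 → 62 → 31 → 94 → 47 → 142 → 71 → 214 → 107 → 322 → 161 → 484 → 242 → 121 → 364 → 182 → 91 → 274 → 137 → 412 → 206 → 103 → 310 → 155 → 466 → 233 → 700 → 350 → 175 → 526 → 263 → 790 → 395 → 1186 → 593 → 1780 → 890 → 445 → 1336 → 668 → 334 → 167 → 502 → 251 → 754 → 377 → 1132 → 566 → 283 → 850 → 425 → 1276 → 638 → 319 → 958 → 479 → 1438 → 719 → 2158 → 1079 → 3238 → 1619 → 4858 → 2429 → 7288 → 3644 → 1822 → 911 → 2734 → 1367 → 4102 → 2051 → 6154 → 3077 → 9232 → 4616 → 2308 → 1154 → 577 → 1732 → 866 → 433 → 1300 → 650 → 325 → 976 → 488 → 244 → 122 → 61 → 184 → 92 → 46 → 23 → 70 → 35 → 106 → 53 → 160 → 80 → 40 → 20 → 10 → 5 → 16 → 8 → 4 → 2 → 1
Total steps = 108

108 steps


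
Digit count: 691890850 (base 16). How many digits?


691890850 in base 16 = 293D6AA2
Number of digits = 8

8 digits (base 16)


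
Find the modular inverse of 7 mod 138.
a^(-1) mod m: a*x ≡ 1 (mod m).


Use the extended Euclidean algorithm on (138, 7); each row r = 138*s + 7*t:
r=138, s=1, t=0
r=7, s=0, t=1
q=19: r=5, s=1, t=-19   [138*(1) + 7*(-19) = 5]
q=1: r=2, s=-1, t=20   [138*(-1) + 7*(20) = 2]
q=2: r=1, s=3, t=-59   [138*(3) + 7*(-59) = 1]
q=2: r=0, s=-7, t=138   [138*(-7) + 7*(138) = 0]
GCD = 1 with t = -59, so 7*(-59) ≡ 1 (mod 138)
Inverse = -59 mod 138 = 79
Check: 7 * 79 = 553 ≡ 1 (mod 138)

7^(-1) ≡ 79 (mod 138)


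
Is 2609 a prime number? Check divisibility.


Check divisors up to sqrt(2609) = 51.0784
No divisors found.
2609 is prime.

Yes, 2609 is prime


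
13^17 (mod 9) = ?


13^1 mod 9 = 4
13^2 mod 9 = 7
13^3 mod 9 = 1
13^4 mod 9 = 4
13^5 mod 9 = 7
13^6 mod 9 = 1
13^7 mod 9 = 4
13^8 mod 9 = 7
13^9 mod 9 = 1
13^10 mod 9 = 4
13^11 mod 9 = 7
13^12 mod 9 = 1
13^13 mod 9 = 4
13^14 mod 9 = 7
13^15 mod 9 = 1
13^16 mod 9 = 4
13^17 mod 9 = 7


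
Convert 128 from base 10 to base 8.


128 (base 10) = 128 (decimal)
128 (decimal) = 200 (base 8)


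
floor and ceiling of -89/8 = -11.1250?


-89/8 = -11.1250
floor = -12
ceil = -11

floor = -12, ceil = -11


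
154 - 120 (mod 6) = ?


154 - 120 = 34
34 mod 6 = 4


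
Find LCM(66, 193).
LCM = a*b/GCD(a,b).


GCD(66, 193) = 1
LCM = 66*193/1 = 12738/1 = 12738

LCM = 12738


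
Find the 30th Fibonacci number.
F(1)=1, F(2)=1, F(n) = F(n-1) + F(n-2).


Sequence: 1, 1, 2, 3, 5, 8, 13, 21, 34, 55, 89, 144, 233, 377, 610, 987, 1597, 2584, 4181, 6765, 10946, 17711, 28657, 46368, 75025, 121393, 196418, 317811, 514229, 832040
F(30) = 832040


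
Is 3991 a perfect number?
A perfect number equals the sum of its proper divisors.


Proper divisors of 3991: 1, 13, 307
Sum = 1 + 13 + 307 = 321

No, 3991 is not perfect (321 ≠ 3991)


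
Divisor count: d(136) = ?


136 = 2^3 × 17^1
d(136) = (3+1) × (1+1) = 8

8 divisors


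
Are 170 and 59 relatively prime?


Euclidean algorithm:
170 = 2 * 59 + 52
59 = 1 * 52 + 7
52 = 7 * 7 + 3
7 = 2 * 3 + 1
3 = 3 * 1 + 0
GCD(170, 59) = 1

Yes, coprime (GCD = 1)


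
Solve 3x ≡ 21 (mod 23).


GCD(3, 23) = 1, unique solution
a^(-1) mod 23 = 8
x = 8 * 21 mod 23 = 7

x ≡ 7 (mod 23)


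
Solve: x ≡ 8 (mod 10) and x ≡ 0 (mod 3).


M = 10*3 = 30
M1 = M/10 = 3, M2 = M/3 = 10
M1^(-1) mod 10 = 7, M2^(-1) mod 3 = 1
x = 8*3*7 + 0*10*1 = 168
168 mod 30 = 18
Check: 18 mod 10 = 8 ✓, 18 mod 3 = 0 ✓

x ≡ 18 (mod 30)


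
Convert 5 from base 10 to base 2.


5 (base 10) = 5 (decimal)
5 (decimal) = 101 (base 2)


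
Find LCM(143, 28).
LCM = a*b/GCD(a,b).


GCD(143, 28) = 1
LCM = 143*28/1 = 4004/1 = 4004

LCM = 4004


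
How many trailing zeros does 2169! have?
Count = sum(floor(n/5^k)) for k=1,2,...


floor(2169/5) = 433
floor(2169/25) = 86
floor(2169/125) = 17
floor(2169/625) = 3
Total = 539

539 trailing zeros


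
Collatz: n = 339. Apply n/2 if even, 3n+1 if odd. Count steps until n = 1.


339 → 1018 → 509 → 1528 → 764 → 382 → 191 → 574 → 287 → 862 → 431 → 1294 → 647 → 1942 → 971 → 2914 → 1457 → 4372 → 2186 → 1093 → 3280 → 1640 → 820 → 410 → 205 → 616 → 308 → 154 → 77 → 232 → 116 → 58 → 29 → 88 → 44 → 22 → 11 → 34 → 17 → 52 → 26 → 13 → 40 → 20 → 10 → 5 → 16 → 8 → 4 → 2 → 1
Total steps = 50

50 steps


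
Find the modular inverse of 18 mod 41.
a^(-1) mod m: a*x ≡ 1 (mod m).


Use the extended Euclidean algorithm on (41, 18); each row r = 41*s + 18*t:
r=41, s=1, t=0
r=18, s=0, t=1
q=2: r=5, s=1, t=-2   [41*(1) + 18*(-2) = 5]
q=3: r=3, s=-3, t=7   [41*(-3) + 18*(7) = 3]
q=1: r=2, s=4, t=-9   [41*(4) + 18*(-9) = 2]
q=1: r=1, s=-7, t=16   [41*(-7) + 18*(16) = 1]
q=2: r=0, s=18, t=-41   [41*(18) + 18*(-41) = 0]
GCD = 1 with t = 16, so 18*(16) ≡ 1 (mod 41)
Inverse = 16 mod 41 = 16
Check: 18 * 16 = 288 ≡ 1 (mod 41)

18^(-1) ≡ 16 (mod 41)


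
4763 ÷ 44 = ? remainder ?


4763 = 44 * 108 + 11
Check: 4752 + 11 = 4763

q = 108, r = 11


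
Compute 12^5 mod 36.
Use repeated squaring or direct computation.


12^1 mod 36 = 12
12^2 mod 36 = 0
12^3 mod 36 = 0
12^4 mod 36 = 0
12^5 mod 36 = 0


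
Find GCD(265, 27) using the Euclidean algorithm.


265 = 9 * 27 + 22
27 = 1 * 22 + 5
22 = 4 * 5 + 2
5 = 2 * 2 + 1
2 = 2 * 1 + 0
GCD = 1


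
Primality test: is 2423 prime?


Check divisors up to sqrt(2423) = 49.2240
No divisors found.
2423 is prime.

Yes, 2423 is prime


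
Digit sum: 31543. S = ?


3 + 1 + 5 + 4 + 3 = 16


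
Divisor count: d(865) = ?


865 = 5^1 × 173^1
d(865) = (1+1) × (1+1) = 4

4 divisors


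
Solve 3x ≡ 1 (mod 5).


GCD(3, 5) = 1, unique solution
a^(-1) mod 5 = 2
x = 2 * 1 mod 5 = 2

x ≡ 2 (mod 5)


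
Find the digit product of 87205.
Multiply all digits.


8 × 7 × 2 × 0 × 5 = 0


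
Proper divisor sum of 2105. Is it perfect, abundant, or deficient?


Proper divisors: 1, 5, 421
Sum = 1 + 5 + 421 = 427
427 < 2105 → deficient

s(2105) = 427 (deficient)


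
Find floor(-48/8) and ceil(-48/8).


-48/8 = -6.0000
floor = -6
ceil = -6

floor = -6, ceil = -6


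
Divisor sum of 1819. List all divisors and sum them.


Divisors of 1819: 1, 17, 107, 1819
Sum = 1 + 17 + 107 + 1819 = 1944

σ(1819) = 1944


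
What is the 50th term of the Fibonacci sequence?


Sequence: 1, 1, 2, 3, 5, 8, 13, 21, 34, 55, 89, 144, 233, 377, 610, 987, 1597, 2584, 4181, 6765, 10946, 17711, 28657, 46368, 75025, 121393, 196418, 317811, 514229, 832040, 1346269, 2178309, 3524578, 5702887, 9227465, 14930352, 24157817, 39088169, 63245986, 102334155, 165580141, 267914296, 433494437, 701408733, 1134903170, 1836311903, 2971215073, 4807526976, 7778742049, 12586269025
F(50) = 12586269025


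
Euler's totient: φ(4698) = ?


4698 = 2 × 3^4 × 29
Prime factors: 2, 3, 29
φ(4698) = 4698 × (1-1/2) × (1-1/3) × (1-1/29)
= 4698 × 1/2 × 2/3 × 28/29 = 1512

φ(4698) = 1512


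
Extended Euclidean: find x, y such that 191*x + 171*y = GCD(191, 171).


Tabular extended Euclidean (each row: r = 191*s + 171*t):
r=191, s=1, t=0
r=171, s=0, t=1
q=1: r=20, s=1, t=-1   [191*(1) + 171*(-1) = 20]
q=8: r=11, s=-8, t=9   [191*(-8) + 171*(9) = 11]
q=1: r=9, s=9, t=-10   [191*(9) + 171*(-10) = 9]
q=1: r=2, s=-17, t=19   [191*(-17) + 171*(19) = 2]
q=4: r=1, s=77, t=-86   [191*(77) + 171*(-86) = 1]
q=2: r=0, s=-171, t=191   [191*(-171) + 171*(191) = 0]
GCD = 1; from the row with r=1: x=77, y=-86
Check: 191*(77) + 171*(-86) = 14707 - 14706 = 1

GCD = 1, x = 77, y = -86


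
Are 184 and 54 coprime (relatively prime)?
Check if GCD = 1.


Euclidean algorithm:
184 = 3 * 54 + 22
54 = 2 * 22 + 10
22 = 2 * 10 + 2
10 = 5 * 2 + 0
GCD(184, 54) = 2

No, not coprime (GCD = 2)


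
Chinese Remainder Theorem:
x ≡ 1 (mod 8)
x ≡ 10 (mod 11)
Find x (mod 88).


M = 8*11 = 88
M1 = M/8 = 11, M2 = M/11 = 8
M1^(-1) mod 8 = 3, M2^(-1) mod 11 = 7
x = 1*11*3 + 10*8*7 = 593
593 mod 88 = 65
Check: 65 mod 8 = 1 ✓, 65 mod 11 = 10 ✓

x ≡ 65 (mod 88)


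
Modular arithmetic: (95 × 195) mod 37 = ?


95 × 195 = 18525
18525 mod 37 = 25


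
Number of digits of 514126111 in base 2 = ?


514126111 in base 2 = 11110101001001111000100011111
Number of digits = 29

29 digits (base 2)


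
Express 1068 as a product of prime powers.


1068 / 2 = 534
534 / 2 = 267
267 / 3 = 89
89 / 89 = 1
1068 = 2^2 × 3 × 89


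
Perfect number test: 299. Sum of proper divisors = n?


Proper divisors of 299: 1, 13, 23
Sum = 1 + 13 + 23 = 37

No, 299 is not perfect (37 ≠ 299)


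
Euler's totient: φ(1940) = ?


1940 = 2^2 × 5 × 97
Prime factors: 2, 5, 97
φ(1940) = 1940 × (1-1/2) × (1-1/5) × (1-1/97)
= 1940 × 1/2 × 4/5 × 96/97 = 768

φ(1940) = 768


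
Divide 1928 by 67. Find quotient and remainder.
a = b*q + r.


1928 = 67 * 28 + 52
Check: 1876 + 52 = 1928

q = 28, r = 52


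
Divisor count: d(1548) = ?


1548 = 2^2 × 3^2 × 43^1
d(1548) = (2+1) × (2+1) × (1+1) = 18

18 divisors


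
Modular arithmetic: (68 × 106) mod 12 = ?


68 × 106 = 7208
7208 mod 12 = 8


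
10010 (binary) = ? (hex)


10010 (base 2) = 18 (decimal)
18 (decimal) = 12 (base 16)


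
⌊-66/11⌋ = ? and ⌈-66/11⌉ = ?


-66/11 = -6.0000
floor = -6
ceil = -6

floor = -6, ceil = -6


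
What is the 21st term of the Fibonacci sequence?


Sequence: 1, 1, 2, 3, 5, 8, 13, 21, 34, 55, 89, 144, 233, 377, 610, 987, 1597, 2584, 4181, 6765, 10946
F(21) = 10946


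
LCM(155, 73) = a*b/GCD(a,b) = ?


GCD(155, 73) = 1
LCM = 155*73/1 = 11315/1 = 11315

LCM = 11315


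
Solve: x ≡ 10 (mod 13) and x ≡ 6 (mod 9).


M = 13*9 = 117
M1 = M/13 = 9, M2 = M/9 = 13
M1^(-1) mod 13 = 3, M2^(-1) mod 9 = 7
x = 10*9*3 + 6*13*7 = 816
816 mod 117 = 114
Check: 114 mod 13 = 10 ✓, 114 mod 9 = 6 ✓

x ≡ 114 (mod 117)
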